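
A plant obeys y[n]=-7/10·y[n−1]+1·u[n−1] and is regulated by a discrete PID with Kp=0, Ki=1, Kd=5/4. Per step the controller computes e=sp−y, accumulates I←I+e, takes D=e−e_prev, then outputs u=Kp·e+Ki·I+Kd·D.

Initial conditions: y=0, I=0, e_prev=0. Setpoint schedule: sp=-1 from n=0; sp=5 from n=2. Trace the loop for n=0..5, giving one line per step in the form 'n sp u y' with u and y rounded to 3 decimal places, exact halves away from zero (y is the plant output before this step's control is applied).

0 -1 -2.250 0.000
1 -1 3.063 -2.250
2 5 -0.497 4.638
3 5 19.831 -3.743
4 5 -40.839 22.452
5 5 152.218 -56.555

(exact arithmetic carried between steps; '≈' marks a value shown rounded to 6 d.p. or computed from one; I and e_prev carry over from the previous line; the table rounds u and y to 3 d.p., halves away from zero)
n=0: y=0, sp=-1, e=sp−y=-1; I=-1, D=e−e_prev=-1; u=0·(-1)+1·(-1)+5/4·(-1)=-2.25; next y=-7/10·0+1·(-2.25)=-2.25
n=1: y=-2.25, sp=-1, e=sp−y=1.25; I=0.25, D=e−e_prev=2.25; u=0·1.25+1·0.25+5/4·2.25=3.0625; next y=-7/10·(-2.25)+1·3.0625=4.6375
n=2: y=4.6375, sp=5, e=sp−y=0.3625; I=0.6125, D=e−e_prev=-0.8875; u=0·0.3625+1·0.6125+5/4·(-0.8875)=-0.496875; next y=-7/10·4.6375+1·(-0.496875)=-3.743125
n=3: y=-3.743125, sp=5, e=sp−y=8.743125; I=9.355625, D=e−e_prev=8.380625; u=0·8.743125+1·9.355625+5/4·8.380625≈19.831406; next y=-7/10·(-3.743125)+1·19.831406≈22.451594
n=4: y≈22.451594, sp=5, e=sp−y≈-17.451594; I≈-8.095969, D=e−e_prev≈-26.194719; u=0·(-17.451594)+1·(-8.095969)+5/4·(-26.194719)≈-40.839367; next y=-7/10·22.451594+1·(-40.839367)≈-56.555483
n=5: y≈-56.555483, sp=5, e=sp−y≈61.555483; I≈53.459514, D=e−e_prev≈79.007077; u=0·61.555483+1·53.459514+5/4·79.007077≈152.218360; next y=-7/10·(-56.555483)+1·152.218360≈191.807198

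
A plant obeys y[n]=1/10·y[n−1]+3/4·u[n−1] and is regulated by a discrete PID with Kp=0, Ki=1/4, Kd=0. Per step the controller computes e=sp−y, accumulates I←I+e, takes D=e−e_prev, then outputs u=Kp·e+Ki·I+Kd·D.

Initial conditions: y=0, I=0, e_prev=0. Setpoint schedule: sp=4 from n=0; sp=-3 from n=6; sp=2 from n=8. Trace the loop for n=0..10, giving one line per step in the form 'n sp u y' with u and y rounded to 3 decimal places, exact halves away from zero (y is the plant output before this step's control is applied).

0 4 1.000 0.000
1 4 1.813 0.750
2 4 2.454 1.434
3 4 2.958 1.984
4 4 3.354 2.417
5 4 3.664 2.757
6 -3 2.158 3.024
7 -3 0.928 1.921
8 2 1.206 0.888
9 2 1.458 0.993
10 2 1.660 1.193

(exact arithmetic carried between steps; '≈' marks a value shown rounded to 6 d.p. or computed from one; I and e_prev carry over from the previous line; the table rounds u and y to 3 d.p., halves away from zero)
n=0: y=0, sp=4, e=sp−y=4; I=4, D=e−e_prev=4; u=0·4+1/4·4+0·4=1; next y=1/10·0+3/4·1=0.75
n=1: y=0.75, sp=4, e=sp−y=3.25; I=7.25, D=e−e_prev=-0.75; u=0·3.25+1/4·7.25+0·(-0.75)=1.8125; next y=1/10·0.75+3/4·1.8125=1.434375
n=2: y=1.434375, sp=4, e=sp−y=2.565625; I=9.815625, D=e−e_prev=-0.684375; u=0·2.565625+1/4·9.815625+0·(-0.684375)≈2.453906; next y=1/10·1.434375+3/4·2.453906≈1.983867
n=3: y≈1.983867, sp=4, e=sp−y≈2.016133; I≈11.831758, D=e−e_prev≈-0.549492; u=0·2.016133+1/4·11.831758+0·(-0.549492)≈2.957939; next y=1/10·1.983867+3/4·2.957939≈2.416841
n=4: y≈2.416841, sp=4, e=sp−y≈1.583159; I≈13.414917, D=e−e_prev≈-0.432974; u=0·1.583159+1/4·13.414917+0·(-0.432974)≈3.353729; next y=1/10·2.416841+3/4·3.353729≈2.756981
n=5: y≈2.756981, sp=4, e=sp−y≈1.243019; I≈14.657936, D=e−e_prev≈-0.340140; u=0·1.243019+1/4·14.657936+0·(-0.340140)≈3.664484; next y=1/10·2.756981+3/4·3.664484≈3.024061
n=6: y≈3.024061, sp=-3, e=sp−y≈-6.024061; I≈8.633875, D=e−e_prev≈-7.267080; u=0·(-6.024061)+1/4·8.633875+0·(-7.267080)≈2.158469; next y=1/10·3.024061+3/4·2.158469≈1.921258
n=7: y≈1.921258, sp=-3, e=sp−y≈-4.921258; I≈3.712617, D=e−e_prev≈1.102803; u=0·(-4.921258)+1/4·3.712617+0·1.102803≈0.928154; next y=1/10·1.921258+3/4·0.928154≈0.888241
n=8: y≈0.888241, sp=2, e=sp−y≈1.111759; I≈4.824376, D=e−e_prev≈6.033016; u=0·1.111759+1/4·4.824376+0·6.033016≈1.206094; next y=1/10·0.888241+3/4·1.206094≈0.993395
n=9: y≈0.993395, sp=2, e=sp−y≈1.006605; I≈5.830981, D=e−e_prev≈-0.105153; u=0·1.006605+1/4·5.830981+0·(-0.105153)≈1.457745; next y=1/10·0.993395+3/4·1.457745≈1.192648
n=10: y≈1.192648, sp=2, e=sp−y≈0.807352; I≈6.638333, D=e−e_prev≈-0.199254; u=0·0.807352+1/4·6.638333+0·(-0.199254)≈1.659583; next y=1/10·1.192648+3/4·1.659583≈1.363952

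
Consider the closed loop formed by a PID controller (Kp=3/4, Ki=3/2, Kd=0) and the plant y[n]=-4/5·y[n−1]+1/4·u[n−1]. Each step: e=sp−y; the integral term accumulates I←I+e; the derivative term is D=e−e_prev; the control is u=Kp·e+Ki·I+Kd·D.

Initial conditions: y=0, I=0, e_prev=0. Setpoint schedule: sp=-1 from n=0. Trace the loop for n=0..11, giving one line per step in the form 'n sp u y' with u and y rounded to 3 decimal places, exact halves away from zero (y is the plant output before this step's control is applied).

(exact arithmetic carried between steps; '≈' marks a value shown rounded to 6 d.p. or computed from one; I and e_prev carry over from the previous line; the table rounds u and y to 3 d.p., halves away from zero)
n=0: y=0, sp=-1, e=sp−y=-1; I=-1, D=e−e_prev=-1; u=3/4·(-1)+3/2·(-1)+0·(-1)=-2.25; next y=-4/5·0+1/4·(-2.25)=-0.5625
n=1: y=-0.5625, sp=-1, e=sp−y=-0.4375; I=-1.4375, D=e−e_prev=0.5625; u=3/4·(-0.4375)+3/2·(-1.4375)+0·0.5625=-2.484375; next y=-4/5·(-0.5625)+1/4·(-2.484375)≈-0.171094
n=2: y≈-0.171094, sp=-1, e=sp−y≈-0.828906; I≈-2.266406, D=e−e_prev≈-0.391406; u=3/4·(-0.828906)+3/2·(-2.266406)+0·(-0.391406)≈-4.021289; next y=-4/5·(-0.171094)+1/4·(-4.021289)≈-0.868447
n=3: y≈-0.868447, sp=-1, e=sp−y≈-0.131553; I≈-2.397959, D=e−e_prev≈0.697354; u=3/4·(-0.131553)+3/2·(-2.397959)+0·0.697354≈-3.695603; next y=-4/5·(-0.868447)+1/4·(-3.695603)≈-0.229143
n=4: y≈-0.229143, sp=-1, e=sp−y≈-0.770857; I≈-3.168816, D=e−e_prev≈-0.639304; u=3/4·(-0.770857)+3/2·(-3.168816)+0·(-0.639304)≈-5.331367; next y=-4/5·(-0.229143)+1/4·(-5.331367)≈-1.149527
n=5: y≈-1.149527, sp=-1, e=sp−y≈0.149527; I≈-3.019289, D=e−e_prev≈0.920384; u=3/4·0.149527+3/2·(-3.019289)+0·0.920384≈-4.416788; next y=-4/5·(-1.149527)+1/4·(-4.416788)≈-0.184575
n=6: y≈-0.184575, sp=-1, e=sp−y≈-0.815425; I≈-3.834714, D=e−e_prev≈-0.964952; u=3/4·(-0.815425)+3/2·(-3.834714)+0·(-0.964952)≈-6.363639; next y=-4/5·(-0.184575)+1/4·(-6.363639)≈-1.443250
n=7: y≈-1.443250, sp=-1, e=sp−y≈0.443250; I≈-3.391464, D=e−e_prev≈1.258675; u=3/4·0.443250+3/2·(-3.391464)+0·1.258675≈-4.754758; next y=-4/5·(-1.443250)+1/4·(-4.754758)≈-0.034090
n=8: y≈-0.034090, sp=-1, e=sp−y≈-0.965910; I≈-4.357374, D=e−e_prev≈-1.409160; u=3/4·(-0.965910)+3/2·(-4.357374)+0·(-1.409160)≈-7.260494; next y=-4/5·(-0.034090)+1/4·(-7.260494)≈-1.787852
n=9: y≈-1.787852, sp=-1, e=sp−y≈0.787852; I≈-3.569522, D=e−e_prev≈1.753762; u=3/4·0.787852+3/2·(-3.569522)+0·1.753762≈-4.763395; next y=-4/5·(-1.787852)+1/4·(-4.763395)≈0.239433
n=10: y≈0.239433, sp=-1, e=sp−y≈-1.239433; I≈-4.808955, D=e−e_prev≈-2.027284; u=3/4·(-1.239433)+3/2·(-4.808955)+0·(-2.027284)≈-8.143007; next y=-4/5·0.239433+1/4·(-8.143007)≈-2.227298
n=11: y≈-2.227298, sp=-1, e=sp−y≈1.227298; I≈-3.581657, D=e−e_prev≈2.466730; u=3/4·1.227298+3/2·(-3.581657)+0·2.466730≈-4.452012; next y=-4/5·(-2.227298)+1/4·(-4.452012)≈0.668835

0 -1 -2.250 0.000
1 -1 -2.484 -0.563
2 -1 -4.021 -0.171
3 -1 -3.696 -0.868
4 -1 -5.331 -0.229
5 -1 -4.417 -1.150
6 -1 -6.364 -0.185
7 -1 -4.755 -1.443
8 -1 -7.260 -0.034
9 -1 -4.763 -1.788
10 -1 -8.143 0.239
11 -1 -4.452 -2.227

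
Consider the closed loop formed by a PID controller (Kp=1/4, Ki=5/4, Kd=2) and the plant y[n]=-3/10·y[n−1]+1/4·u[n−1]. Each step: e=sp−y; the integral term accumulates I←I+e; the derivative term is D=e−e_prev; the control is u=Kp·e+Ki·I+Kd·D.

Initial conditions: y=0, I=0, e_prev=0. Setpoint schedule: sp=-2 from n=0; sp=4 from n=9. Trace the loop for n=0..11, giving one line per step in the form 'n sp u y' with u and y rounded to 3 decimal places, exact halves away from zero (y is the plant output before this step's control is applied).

0 -2 -7.000 0.000
1 -2 0.625 -1.750
2 -2 -11.697 0.681
3 -2 3.149 -3.129
4 -2 -20.050 1.726
5 -2 10.397 -5.530
6 -2 -33.963 4.258
7 -2 26.885 -9.768
8 -2 -59.427 9.652
9 4 81.762 -17.752
10 4 -110.170 25.766
11 4 163.294 -35.272

(exact arithmetic carried between steps; '≈' marks a value shown rounded to 6 d.p. or computed from one; I and e_prev carry over from the previous line; the table rounds u and y to 3 d.p., halves away from zero)
n=0: y=0, sp=-2, e=sp−y=-2; I=-2, D=e−e_prev=-2; u=1/4·(-2)+5/4·(-2)+2·(-2)=-7; next y=-3/10·0+1/4·(-7)=-1.75
n=1: y=-1.75, sp=-2, e=sp−y=-0.25; I=-2.25, D=e−e_prev=1.75; u=1/4·(-0.25)+5/4·(-2.25)+2·1.75=0.625; next y=-3/10·(-1.75)+1/4·0.625=0.68125
n=2: y=0.68125, sp=-2, e=sp−y=-2.68125; I=-4.93125, D=e−e_prev=-2.43125; u=1/4·(-2.68125)+5/4·(-4.93125)+2·(-2.43125)=-11.696875; next y=-3/10·0.68125+1/4·(-11.696875)≈-3.128594
n=3: y≈-3.128594, sp=-2, e=sp−y≈1.128594; I≈-3.802656, D=e−e_prev≈3.809844; u=1/4·1.128594+5/4·(-3.802656)+2·3.809844≈3.148516; next y=-3/10·(-3.128594)+1/4·3.148516≈1.725707
n=4: y≈1.725707, sp=-2, e=sp−y≈-3.725707; I≈-7.528363, D=e−e_prev≈-4.854301; u=1/4·(-3.725707)+5/4·(-7.528363)+2·(-4.854301)≈-20.050482; next y=-3/10·1.725707+1/4·(-20.050482)≈-5.530333
n=5: y≈-5.530333, sp=-2, e=sp−y≈3.530333; I≈-3.998031, D=e−e_prev≈7.256040; u=1/4·3.530333+5/4·(-3.998031)+2·7.256040≈10.397124; next y=-3/10·(-5.530333)+1/4·10.397124≈4.258381
n=6: y≈4.258381, sp=-2, e=sp−y≈-6.258381; I≈-10.256411, D=e−e_prev≈-9.788714; u=1/4·(-6.258381)+5/4·(-10.256411)+2·(-9.788714)≈-33.962537; next y=-3/10·4.258381+1/4·(-33.962537)≈-9.768149
n=7: y≈-9.768149, sp=-2, e=sp−y≈7.768149; I≈-2.488263, D=e−e_prev≈14.026529; u=1/4·7.768149+5/4·(-2.488263)+2·14.026529≈26.884767; next y=-3/10·(-9.768149)+1/4·26.884767≈9.651636
n=8: y≈9.651636, sp=-2, e=sp−y≈-11.651636; I≈-14.139899, D=e−e_prev≈-19.419785; u=1/4·(-11.651636)+5/4·(-14.139899)+2·(-19.419785)≈-59.427353; next y=-3/10·9.651636+1/4·(-59.427353)≈-17.752329
n=9: y≈-17.752329, sp=4, e=sp−y≈21.752329; I≈7.612430, D=e−e_prev≈33.403966; u=1/4·21.752329+5/4·7.612430+2·33.403966≈81.761551; next y=-3/10·(-17.752329)+1/4·81.761551≈25.766086
n=10: y≈25.766086, sp=4, e=sp−y≈-21.766086; I≈-14.153657, D=e−e_prev≈-43.518416; u=1/4·(-21.766086)+5/4·(-14.153657)+2·(-43.518416)≈-110.170423; next y=-3/10·25.766086+1/4·(-110.170423)≈-35.272432
n=11: y≈-35.272432, sp=4, e=sp−y≈39.272432; I≈25.118775, D=e−e_prev≈61.038518; u=1/4·39.272432+5/4·25.118775+2·61.038518≈163.293613; next y=-3/10·(-35.272432)+1/4·163.293613≈51.405133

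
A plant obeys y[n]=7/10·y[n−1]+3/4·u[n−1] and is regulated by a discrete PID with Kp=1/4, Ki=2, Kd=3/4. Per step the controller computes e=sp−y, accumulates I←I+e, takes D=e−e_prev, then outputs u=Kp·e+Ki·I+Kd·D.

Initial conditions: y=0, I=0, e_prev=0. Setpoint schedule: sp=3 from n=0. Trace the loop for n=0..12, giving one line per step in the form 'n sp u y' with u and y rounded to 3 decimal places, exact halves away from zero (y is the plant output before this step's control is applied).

0 3 9.000 0.000
1 3 -7.500 6.750
2 3 13.013 -0.900
3 3 -15.013 9.129
4 3 22.246 -4.869
5 3 -26.950 13.276
6 3 38.693 -10.920
7 3 -48.502 21.376
8 3 67.335 -21.413
9 3 -86.707 35.512
10 3 118.014 -40.171
11 3 -154.092 60.391
12 3 207.607 -73.296

(exact arithmetic carried between steps; '≈' marks a value shown rounded to 6 d.p. or computed from one; I and e_prev carry over from the previous line; the table rounds u and y to 3 d.p., halves away from zero)
n=0: y=0, sp=3, e=sp−y=3; I=3, D=e−e_prev=3; u=1/4·3+2·3+3/4·3=9; next y=7/10·0+3/4·9=6.75
n=1: y=6.75, sp=3, e=sp−y=-3.75; I=-0.75, D=e−e_prev=-6.75; u=1/4·(-3.75)+2·(-0.75)+3/4·(-6.75)=-7.5; next y=7/10·6.75+3/4·(-7.5)=-0.9
n=2: y=-0.9, sp=3, e=sp−y=3.9; I=3.15, D=e−e_prev=7.65; u=1/4·3.9+2·3.15+3/4·7.65=13.0125; next y=7/10·(-0.9)+3/4·13.0125=9.129375
n=3: y=9.129375, sp=3, e=sp−y=-6.129375; I=-2.979375, D=e−e_prev=-10.029375; u=1/4·(-6.129375)+2·(-2.979375)+3/4·(-10.029375)=-15.013125; next y=7/10·9.129375+3/4·(-15.013125)≈-4.869281
n=4: y≈-4.869281, sp=3, e=sp−y≈7.869281; I≈4.889906, D=e−e_prev≈13.998656; u=1/4·7.869281+2·4.889906+3/4·13.998656≈22.246125; next y=7/10·(-4.869281)+3/4·22.246125≈13.276097
n=5: y≈13.276097, sp=3, e=sp−y≈-10.276097; I≈-5.386191, D=e−e_prev≈-18.145378; u=1/4·(-10.276097)+2·(-5.386191)+3/4·(-18.145378)≈-26.950439; next y=7/10·13.276097+3/4·(-26.950439)≈-10.919561
n=6: y≈-10.919561, sp=3, e=sp−y≈13.919561; I≈8.533371, D=e−e_prev≈24.195658; u=1/4·13.919561+2·8.533371+3/4·24.195658≈38.693376; next y=7/10·(-10.919561)+3/4·38.693376≈21.376339
n=7: y≈21.376339, sp=3, e=sp−y≈-18.376339; I≈-9.842968, D=e−e_prev≈-32.295900; u=1/4·(-18.376339)+2·(-9.842968)+3/4·(-32.295900)≈-48.501946; next y=7/10·21.376339+3/4·(-48.501946)≈-21.413022
n=8: y≈-21.413022, sp=3, e=sp−y≈24.413022; I≈14.570054, D=e−e_prev≈42.789361; u=1/4·24.413022+2·14.570054+3/4·42.789361≈67.335385; next y=7/10·(-21.413022)+3/4·67.335385≈35.512423
n=9: y≈35.512423, sp=3, e=sp−y≈-32.512423; I≈-17.942369, D=e−e_prev≈-56.925445; u=1/4·(-32.512423)+2·(-17.942369)+3/4·(-56.925445)≈-86.706928; next y=7/10·35.512423+3/4·(-86.706928)≈-40.171499
n=10: y≈-40.171499, sp=3, e=sp−y≈43.171499; I≈25.229131, D=e−e_prev≈75.683923; u=1/4·43.171499+2·25.229131+3/4·75.683923≈118.014078; next y=7/10·(-40.171499)+3/4·118.014078≈60.390509
n=11: y≈60.390509, sp=3, e=sp−y≈-57.390509; I≈-32.161378, D=e−e_prev≈-100.562008; u=1/4·(-57.390509)+2·(-32.161378)+3/4·(-100.562008)≈-154.091890; next y=7/10·60.390509+3/4·(-154.091890)≈-73.295561
n=12: y≈-73.295561, sp=3, e=sp−y≈76.295561; I≈44.134183, D=e−e_prev≈133.686070; u=1/4·76.295561+2·44.134183+3/4·133.686070≈207.606809; next y=7/10·(-73.295561)+3/4·207.606809≈104.398214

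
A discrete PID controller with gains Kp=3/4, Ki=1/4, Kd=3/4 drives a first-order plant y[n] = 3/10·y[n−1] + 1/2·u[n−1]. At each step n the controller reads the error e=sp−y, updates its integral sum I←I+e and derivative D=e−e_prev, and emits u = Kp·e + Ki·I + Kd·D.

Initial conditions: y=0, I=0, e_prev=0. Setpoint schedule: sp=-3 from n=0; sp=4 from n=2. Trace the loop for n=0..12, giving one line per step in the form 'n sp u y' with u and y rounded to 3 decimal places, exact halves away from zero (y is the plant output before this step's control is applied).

0 -3 -5.250 0.000
1 -3 0.844 -2.625
2 4 7.077 -0.366
3 4 -2.027 3.429
4 4 6.936 0.015
5 4 -0.679 3.472
6 4 6.894 0.702
7 4 0.469 3.658
8 4 6.841 1.332
9 4 1.409 3.820
10 4 6.767 1.851
11 4 2.173 3.939
12 4 6.678 2.268

(exact arithmetic carried between steps; '≈' marks a value shown rounded to 6 d.p. or computed from one; I and e_prev carry over from the previous line; the table rounds u and y to 3 d.p., halves away from zero)
n=0: y=0, sp=-3, e=sp−y=-3; I=-3, D=e−e_prev=-3; u=3/4·(-3)+1/4·(-3)+3/4·(-3)=-5.25; next y=3/10·0+1/2·(-5.25)=-2.625
n=1: y=-2.625, sp=-3, e=sp−y=-0.375; I=-3.375, D=e−e_prev=2.625; u=3/4·(-0.375)+1/4·(-3.375)+3/4·2.625=0.84375; next y=3/10·(-2.625)+1/2·0.84375=-0.365625
n=2: y=-0.365625, sp=4, e=sp−y=4.365625; I=0.990625, D=e−e_prev=4.740625; u=3/4·4.365625+1/4·0.990625+3/4·4.740625≈7.077344; next y=3/10·(-0.365625)+1/2·7.077344≈3.428984
n=3: y≈3.428984, sp=4, e=sp−y≈0.571016; I≈1.561641, D=e−e_prev≈-3.794609; u=3/4·0.571016+1/4·1.561641+3/4·(-3.794609)≈-2.027285; next y=3/10·3.428984+1/2·(-2.027285)≈0.015053
n=4: y≈0.015053, sp=4, e=sp−y≈3.984947; I≈5.546588, D=e−e_prev≈3.413932; u=3/4·3.984947+1/4·5.546588+3/4·3.413932≈6.935806; next y=3/10·0.015053+1/2·6.935806≈3.472419
n=5: y≈3.472419, sp=4, e=sp−y≈0.527581; I≈6.074169, D=e−e_prev≈-3.457366; u=3/4·0.527581+1/4·6.074169+3/4·(-3.457366)≈-0.678797; next y=3/10·3.472419+1/2·(-0.678797)≈0.702327
n=6: y≈0.702327, sp=4, e=sp−y≈3.297673; I≈9.371842, D=e−e_prev≈2.770092; u=3/4·3.297673+1/4·9.371842+3/4·2.770092≈6.893783; next y=3/10·0.702327+1/2·6.893783≈3.657590
n=7: y≈3.657590, sp=4, e=sp−y≈0.342410; I≈9.714252, D=e−e_prev≈-2.955263; u=3/4·0.342410+1/4·9.714252+3/4·(-2.955263)≈0.468924; next y=3/10·3.657590+1/2·0.468924≈1.331739
n=8: y≈1.331739, sp=4, e=sp−y≈2.668261; I≈12.382513, D=e−e_prev≈2.325851; u=3/4·2.668261+1/4·12.382513+3/4·2.325851≈6.841213; next y=3/10·1.331739+1/2·6.841213≈3.820128
n=9: y≈3.820128, sp=4, e=sp−y≈0.179872; I≈12.562385, D=e−e_prev≈-2.488389; u=3/4·0.179872+1/4·12.562385+3/4·(-2.488389)≈1.409208; next y=3/10·3.820128+1/2·1.409208≈1.850643
n=10: y≈1.850643, sp=4, e=sp−y≈2.149357; I≈14.711742, D=e−e_prev≈1.969485; u=3/4·2.149357+1/4·14.711742+3/4·1.969485≈6.767068; next y=3/10·1.850643+1/2·6.767068≈3.938727
n=11: y≈3.938727, sp=4, e=sp−y≈0.061273; I≈14.773016, D=e−e_prev≈-2.088084; u=3/4·0.061273+1/4·14.773016+3/4·(-2.088084)≈2.173146; next y=3/10·3.938727+1/2·2.173146≈2.268191
n=12: y≈2.268191, sp=4, e=sp−y≈1.731809; I≈16.504825, D=e−e_prev≈1.670536; u=3/4·1.731809+1/4·16.504825+3/4·1.670536≈6.677965; next y=3/10·2.268191+1/2·6.677965≈4.019440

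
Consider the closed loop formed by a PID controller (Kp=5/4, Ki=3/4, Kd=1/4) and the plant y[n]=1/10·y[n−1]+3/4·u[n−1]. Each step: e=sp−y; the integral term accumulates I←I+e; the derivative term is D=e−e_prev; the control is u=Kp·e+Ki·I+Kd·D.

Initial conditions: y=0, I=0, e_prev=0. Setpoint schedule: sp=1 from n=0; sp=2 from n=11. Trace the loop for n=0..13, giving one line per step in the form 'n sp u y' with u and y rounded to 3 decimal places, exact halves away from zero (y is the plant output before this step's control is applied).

0 1 2.250 0.000
1 1 -1.047 1.688
2 1 4.043 -0.616
3 1 -3.392 2.971
4 1 7.766 -2.247
5 1 -8.758 5.600
6 1 15.873 -6.009
7 1 -20.725 11.304
8 1 33.739 -14.414
9 1 -47.252 23.863
10 1 73.230 -33.053
11 2 -103.717 51.617
12 2 159.536 -72.626
13 2 -231.840 112.389

(exact arithmetic carried between steps; '≈' marks a value shown rounded to 6 d.p. or computed from one; I and e_prev carry over from the previous line; the table rounds u and y to 3 d.p., halves away from zero)
n=0: y=0, sp=1, e=sp−y=1; I=1, D=e−e_prev=1; u=5/4·1+3/4·1+1/4·1=2.25; next y=1/10·0+3/4·2.25=1.6875
n=1: y=1.6875, sp=1, e=sp−y=-0.6875; I=0.3125, D=e−e_prev=-1.6875; u=5/4·(-0.6875)+3/4·0.3125+1/4·(-1.6875)=-1.046875; next y=1/10·1.6875+3/4·(-1.046875)≈-0.616406
n=2: y≈-0.616406, sp=1, e=sp−y≈1.616406; I≈1.928906, D=e−e_prev≈2.303906; u=5/4·1.616406+3/4·1.928906+1/4·2.303906≈4.043164; next y=1/10·(-0.616406)+3/4·4.043164≈2.970732
n=3: y≈2.970732, sp=1, e=sp−y≈-1.970732; I≈-0.041826, D=e−e_prev≈-3.587139; u=5/4·(-1.970732)+3/4·(-0.041826)+1/4·(-3.587139)≈-3.391570; next y=1/10·2.970732+3/4·(-3.391570)≈-2.246604
n=4: y≈-2.246604, sp=1, e=sp−y≈3.246604; I≈3.204778, D=e−e_prev≈5.217337; u=5/4·3.246604+3/4·3.204778+1/4·5.217337≈7.766173; next y=1/10·(-2.246604)+3/4·7.766173≈5.599969
n=5: y≈5.599969, sp=1, e=sp−y≈-4.599969; I≈-1.395191, D=e−e_prev≈-7.846573; u=5/4·(-4.599969)+3/4·(-1.395191)+1/4·(-7.846573)≈-8.757998; next y=1/10·5.599969+3/4·(-8.757998)≈-6.008502
n=6: y≈-6.008502, sp=1, e=sp−y≈7.008502; I≈5.613311, D=e−e_prev≈11.608471; u=5/4·7.008502+3/4·5.613311+1/4·11.608471≈15.872728; next y=1/10·(-6.008502)+3/4·15.872728≈11.303696
n=7: y≈11.303696, sp=1, e=sp−y≈-10.303696; I≈-4.690385, D=e−e_prev≈-17.312197; u=5/4·(-10.303696)+3/4·(-4.690385)+1/4·(-17.312197)≈-20.725458; next y=1/10·11.303696+3/4·(-20.725458)≈-14.413724
n=8: y≈-14.413724, sp=1, e=sp−y≈15.413724; I≈10.723339, D=e−e_prev≈25.717419; u=5/4·15.413724+3/4·10.723339+1/4·25.717419≈33.739013; next y=1/10·(-14.413724)+3/4·33.739013≈23.862888
n=9: y≈23.862888, sp=1, e=sp−y≈-22.862888; I≈-12.139549, D=e−e_prev≈-38.276611; u=5/4·(-22.862888)+3/4·(-12.139549)+1/4·(-38.276611)≈-47.252424; next y=1/10·23.862888+3/4·(-47.252424)≈-33.053029
n=10: y≈-33.053029, sp=1, e=sp−y≈34.053029; I≈21.913480, D=e−e_prev≈56.915917; u=5/4·34.053029+3/4·21.913480+1/4·56.915917≈73.230376; next y=1/10·(-33.053029)+3/4·73.230376≈51.617479
n=11: y≈51.617479, sp=2, e=sp−y≈-49.617479; I≈-27.703999, D=e−e_prev≈-83.670509; u=5/4·(-49.617479)+3/4·(-27.703999)+1/4·(-83.670509)≈-103.717476; next y=1/10·51.617479+3/4·(-103.717476)≈-72.626359
n=12: y≈-72.626359, sp=2, e=sp−y≈74.626359; I≈46.922360, D=e−e_prev≈124.243838; u=5/4·74.626359+3/4·46.922360+1/4·124.243838≈159.535678; next y=1/10·(-72.626359)+3/4·159.535678≈112.389123
n=13: y≈112.389123, sp=2, e=sp−y≈-110.389123; I≈-63.466763, D=e−e_prev≈-185.015481; u=5/4·(-110.389123)+3/4·(-63.466763)+1/4·(-185.015481)≈-231.840346; next y=1/10·112.389123+3/4·(-231.840346)≈-162.641347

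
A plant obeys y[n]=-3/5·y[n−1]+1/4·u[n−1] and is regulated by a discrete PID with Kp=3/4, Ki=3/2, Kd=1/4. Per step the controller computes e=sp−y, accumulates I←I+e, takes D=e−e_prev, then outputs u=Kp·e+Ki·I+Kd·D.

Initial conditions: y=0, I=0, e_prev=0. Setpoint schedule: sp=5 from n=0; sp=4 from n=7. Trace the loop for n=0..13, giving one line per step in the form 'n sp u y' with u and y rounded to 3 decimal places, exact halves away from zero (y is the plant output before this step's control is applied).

(exact arithmetic carried between steps; '≈' marks a value shown rounded to 6 d.p. or computed from one; I and e_prev carry over from the previous line; the table rounds u and y to 3 d.p., halves away from zero)
n=0: y=0, sp=5, e=sp−y=5; I=5, D=e−e_prev=5; u=3/4·5+3/2·5+1/4·5=12.5; next y=-3/5·0+1/4·12.5=3.125
n=1: y=3.125, sp=5, e=sp−y=1.875; I=6.875, D=e−e_prev=-3.125; u=3/4·1.875+3/2·6.875+1/4·(-3.125)=10.9375; next y=-3/5·3.125+1/4·10.9375=0.859375
n=2: y=0.859375, sp=5, e=sp−y=4.140625; I=11.015625, D=e−e_prev=2.265625; u=3/4·4.140625+3/2·11.015625+1/4·2.265625≈20.195313; next y=-3/5·0.859375+1/4·20.195313≈4.533203
n=3: y≈4.533203, sp=5, e=sp−y≈0.466797; I≈11.482422, D=e−e_prev≈-3.673828; u=3/4·0.466797+3/2·11.482422+1/4·(-3.673828)≈16.655273; next y=-3/5·4.533203+1/4·16.655273≈1.443896
n=4: y≈1.443896, sp=5, e=sp−y≈3.556104; I≈15.038525, D=e−e_prev≈3.089307; u=3/4·3.556104+3/2·15.038525+1/4·3.089307≈25.997192; next y=-3/5·1.443896+1/4·25.997192≈5.632960
n=5: y≈5.632960, sp=5, e=sp−y≈-0.632960; I≈14.405565, D=e−e_prev≈-4.189064; u=3/4·(-0.632960)+3/2·14.405565+1/4·(-4.189064)≈20.086362; next y=-3/5·5.632960+1/4·20.086362≈1.641814
n=6: y≈1.641814, sp=5, e=sp−y≈3.358186; I≈17.763751, D=e−e_prev≈3.991146; u=3/4·3.358186+3/2·17.763751+1/4·3.991146≈30.162052; next y=-3/5·1.641814+1/4·30.162052≈6.555424
n=7: y≈6.555424, sp=4, e=sp−y≈-2.555424; I≈15.208326, D=e−e_prev≈-5.913610; u=3/4·(-2.555424)+3/2·15.208326+1/4·(-5.913610)≈19.417519; next y=-3/5·6.555424+1/4·19.417519≈0.921125
n=8: y≈0.921125, sp=4, e=sp−y≈3.078875; I≈18.287201, D=e−e_prev≈5.634299; u=3/4·3.078875+3/2·18.287201+1/4·5.634299≈31.148533; next y=-3/5·0.921125+1/4·31.148533≈7.234458
n=9: y≈7.234458, sp=4, e=sp−y≈-3.234458; I≈15.052743, D=e−e_prev≈-6.313333; u=3/4·(-3.234458)+3/2·15.052743+1/4·(-6.313333)≈18.574938; next y=-3/5·7.234458+1/4·18.574938≈0.303059
n=10: y≈0.303059, sp=4, e=sp−y≈3.696941; I≈18.749684, D=e−e_prev≈6.931399; u=3/4·3.696941+3/2·18.749684+1/4·6.931399≈32.630081; next y=-3/5·0.303059+1/4·32.630081≈7.975684
n=11: y≈7.975684, sp=4, e=sp−y≈-3.975684; I≈14.773999, D=e−e_prev≈-7.672625; u=3/4·(-3.975684)+3/2·14.773999+1/4·(-7.672625)≈17.261079; next y=-3/5·7.975684+1/4·17.261079≈-0.470141
n=12: y≈-0.470141, sp=4, e=sp−y≈4.470141; I≈19.244140, D=e−e_prev≈8.445825; u=3/4·4.470141+3/2·19.244140+1/4·8.445825≈34.330272; next y=-3/5·(-0.470141)+1/4·34.330272≈8.864653
n=13: y≈8.864653, sp=4, e=sp−y≈-4.864653; I≈14.379488, D=e−e_prev≈-9.334793; u=3/4·(-4.864653)+3/2·14.379488+1/4·(-9.334793)≈15.587043; next y=-3/5·8.864653+1/4·15.587043≈-1.422031

0 5 12.500 0.000
1 5 10.938 3.125
2 5 20.195 0.859
3 5 16.655 4.533
4 5 25.997 1.444
5 5 20.086 5.633
6 5 30.162 1.642
7 4 19.418 6.555
8 4 31.149 0.921
9 4 18.575 7.234
10 4 32.630 0.303
11 4 17.261 7.976
12 4 34.330 -0.470
13 4 15.587 8.865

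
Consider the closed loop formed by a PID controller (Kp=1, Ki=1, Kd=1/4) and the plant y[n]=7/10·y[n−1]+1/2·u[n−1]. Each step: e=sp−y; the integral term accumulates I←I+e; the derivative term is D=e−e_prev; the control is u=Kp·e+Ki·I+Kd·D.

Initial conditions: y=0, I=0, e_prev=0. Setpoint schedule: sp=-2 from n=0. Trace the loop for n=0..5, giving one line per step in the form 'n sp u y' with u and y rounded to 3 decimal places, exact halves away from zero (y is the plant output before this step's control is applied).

(exact arithmetic carried between steps; '≈' marks a value shown rounded to 6 d.p. or computed from one; I and e_prev carry over from the previous line; the table rounds u and y to 3 d.p., halves away from zero)
n=0: y=0, sp=-2, e=sp−y=-2; I=-2, D=e−e_prev=-2; u=1·(-2)+1·(-2)+1/4·(-2)=-4.5; next y=7/10·0+1/2·(-4.5)=-2.25
n=1: y=-2.25, sp=-2, e=sp−y=0.25; I=-1.75, D=e−e_prev=2.25; u=1·0.25+1·(-1.75)+1/4·2.25=-0.9375; next y=7/10·(-2.25)+1/2·(-0.9375)=-2.04375
n=2: y=-2.04375, sp=-2, e=sp−y=0.04375; I=-1.70625, D=e−e_prev=-0.20625; u=1·0.04375+1·(-1.70625)+1/4·(-0.20625)≈-1.714063; next y=7/10·(-2.04375)+1/2·(-1.714063)≈-2.287656
n=3: y≈-2.287656, sp=-2, e=sp−y≈0.287656; I≈-1.418594, D=e−e_prev≈0.243906; u=1·0.287656+1·(-1.418594)+1/4·0.243906≈-1.069961; next y=7/10·(-2.287656)+1/2·(-1.069961)≈-2.136340
n=4: y≈-2.136340, sp=-2, e=sp−y≈0.136340; I≈-1.282254, D=e−e_prev≈-0.151316; u=1·0.136340+1·(-1.282254)+1/4·(-0.151316)≈-1.183743; next y=7/10·(-2.136340)+1/2·(-1.183743)≈-2.087309
n=5: y≈-2.087309, sp=-2, e=sp−y≈0.087309; I≈-1.194944, D=e−e_prev≈-0.049030; u=1·0.087309+1·(-1.194944)+1/4·(-0.049030)≈-1.119893; next y=7/10·(-2.087309)+1/2·(-1.119893)≈-2.021063

0 -2 -4.500 0.000
1 -2 -0.938 -2.250
2 -2 -1.714 -2.044
3 -2 -1.070 -2.288
4 -2 -1.184 -2.136
5 -2 -1.120 -2.087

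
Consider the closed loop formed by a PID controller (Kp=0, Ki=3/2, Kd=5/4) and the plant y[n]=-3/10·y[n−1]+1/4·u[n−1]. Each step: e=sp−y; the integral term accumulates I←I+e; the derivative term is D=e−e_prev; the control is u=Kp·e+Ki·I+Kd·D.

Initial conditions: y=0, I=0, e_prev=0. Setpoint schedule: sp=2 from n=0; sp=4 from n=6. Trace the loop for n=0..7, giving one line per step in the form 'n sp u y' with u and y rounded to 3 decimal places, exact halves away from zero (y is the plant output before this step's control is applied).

(exact arithmetic carried between steps; '≈' marks a value shown rounded to 6 d.p. or computed from one; I and e_prev carry over from the previous line; the table rounds u and y to 3 d.p., halves away from zero)
n=0: y=0, sp=2, e=sp−y=2; I=2, D=e−e_prev=2; u=0·2+3/2·2+5/4·2=5.5; next y=-3/10·0+1/4·5.5=1.375
n=1: y=1.375, sp=2, e=sp−y=0.625; I=2.625, D=e−e_prev=-1.375; u=0·0.625+3/2·2.625+5/4·(-1.375)=2.21875; next y=-3/10·1.375+1/4·2.21875≈0.142188
n=2: y≈0.142188, sp=2, e=sp−y≈1.857813; I≈4.482813, D=e−e_prev≈1.232813; u=0·1.857813+3/2·4.482813+5/4·1.232813≈8.265234; next y=-3/10·0.142188+1/4·8.265234≈2.023652
n=3: y≈2.023652, sp=2, e=sp−y≈-0.023652; I≈4.459160, D=e−e_prev≈-1.881465; u=0·(-0.023652)+3/2·4.459160+5/4·(-1.881465)≈4.336909; next y=-3/10·2.023652+1/4·4.336909≈0.477132
n=4: y≈0.477132, sp=2, e=sp−y≈1.522868; I≈5.982029, D=e−e_prev≈1.546521; u=0·1.522868+3/2·5.982029+5/4·1.546521≈10.906194; next y=-3/10·0.477132+1/4·10.906194≈2.583409
n=5: y≈2.583409, sp=2, e=sp−y≈-0.583409; I≈5.398620, D=e−e_prev≈-2.106277; u=0·(-0.583409)+3/2·5.398620+5/4·(-2.106277)≈5.465083; next y=-3/10·2.583409+1/4·5.465083≈0.591248
n=6: y≈0.591248, sp=4, e=sp−y≈3.408752; I≈8.807372, D=e−e_prev≈3.992161; u=0·3.408752+3/2·8.807372+5/4·3.992161≈18.201259; next y=-3/10·0.591248+1/4·18.201259≈4.372940
n=7: y≈4.372940, sp=4, e=sp−y≈-0.372940; I≈8.434431, D=e−e_prev≈-3.781692; u=0·(-0.372940)+3/2·8.434431+5/4·(-3.781692)≈7.924532; next y=-3/10·4.372940+1/4·7.924532≈0.669251

0 2 5.500 0.000
1 2 2.219 1.375
2 2 8.265 0.142
3 2 4.337 2.024
4 2 10.906 0.477
5 2 5.465 2.583
6 4 18.201 0.591
7 4 7.925 4.373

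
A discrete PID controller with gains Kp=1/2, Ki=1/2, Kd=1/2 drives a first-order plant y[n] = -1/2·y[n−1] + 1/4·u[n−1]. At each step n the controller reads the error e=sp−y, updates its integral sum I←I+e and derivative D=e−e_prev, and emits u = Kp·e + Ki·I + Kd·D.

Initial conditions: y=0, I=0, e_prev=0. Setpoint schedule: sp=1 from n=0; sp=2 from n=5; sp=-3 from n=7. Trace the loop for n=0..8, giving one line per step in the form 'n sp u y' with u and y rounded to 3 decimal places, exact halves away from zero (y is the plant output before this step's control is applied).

(exact arithmetic carried between steps; '≈' marks a value shown rounded to 6 d.p. or computed from one; I and e_prev carry over from the previous line; the table rounds u and y to 3 d.p., halves away from zero)
n=0: y=0, sp=1, e=sp−y=1; I=1, D=e−e_prev=1; u=1/2·1+1/2·1+1/2·1=1.5; next y=-1/2·0+1/4·1.5=0.375
n=1: y=0.375, sp=1, e=sp−y=0.625; I=1.625, D=e−e_prev=-0.375; u=1/2·0.625+1/2·1.625+1/2·(-0.375)=0.9375; next y=-1/2·0.375+1/4·0.9375=0.046875
n=2: y=0.046875, sp=1, e=sp−y=0.953125; I=2.578125, D=e−e_prev=0.328125; u=1/2·0.953125+1/2·2.578125+1/2·0.328125≈1.929688; next y=-1/2·0.046875+1/4·1.929688≈0.458984
n=3: y≈0.458984, sp=1, e=sp−y≈0.541016; I≈3.119141, D=e−e_prev≈-0.412109; u=1/2·0.541016+1/2·3.119141+1/2·(-0.412109)≈1.624023; next y=-1/2·0.458984+1/4·1.624023≈0.176514
n=4: y≈0.176514, sp=1, e=sp−y≈0.823486; I≈3.942627, D=e−e_prev≈0.282471; u=1/2·0.823486+1/2·3.942627+1/2·0.282471≈2.524292; next y=-1/2·0.176514+1/4·2.524292≈0.542816
n=5: y≈0.542816, sp=2, e=sp−y≈1.457184; I≈5.399811, D=e−e_prev≈0.633698; u=1/2·1.457184+1/2·5.399811+1/2·0.633698≈3.745346; next y=-1/2·0.542816+1/4·3.745346≈0.664928
n=6: y≈0.664928, sp=2, e=sp−y≈1.335072; I≈6.734882, D=e−e_prev≈-0.122112; u=1/2·1.335072+1/2·6.734882+1/2·(-0.122112)≈3.973921; next y=-1/2·0.664928+1/4·3.973921≈0.661016
n=7: y≈0.661016, sp=-3, e=sp−y≈-3.661016; I≈3.073866, D=e−e_prev≈-4.996088; u=1/2·(-3.661016)+1/2·3.073866+1/2·(-4.996088)≈-2.791619; next y=-1/2·0.661016+1/4·(-2.791619)≈-1.028413
n=8: y≈-1.028413, sp=-3, e=sp−y≈-1.971587; I≈1.102279, D=e−e_prev≈1.689429; u=1/2·(-1.971587)+1/2·1.102279+1/2·1.689429≈0.410060; next y=-1/2·(-1.028413)+1/4·0.410060≈0.616721

0 1 1.500 0.000
1 1 0.938 0.375
2 1 1.930 0.047
3 1 1.624 0.459
4 1 2.524 0.177
5 2 3.745 0.543
6 2 3.974 0.665
7 -3 -2.792 0.661
8 -3 0.410 -1.028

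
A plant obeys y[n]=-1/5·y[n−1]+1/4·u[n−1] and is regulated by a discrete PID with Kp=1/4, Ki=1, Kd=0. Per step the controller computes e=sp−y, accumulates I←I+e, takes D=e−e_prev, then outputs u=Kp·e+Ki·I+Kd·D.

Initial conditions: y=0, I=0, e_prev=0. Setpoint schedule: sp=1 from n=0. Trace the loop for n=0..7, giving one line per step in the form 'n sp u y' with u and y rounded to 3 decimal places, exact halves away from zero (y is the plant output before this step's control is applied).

0 1 1.250 0.000
1 1 1.859 0.313
2 1 2.435 0.402
3 1 2.875 0.528
4 1 3.241 0.613
5 1 3.534 0.688
6 1 3.774 0.746
7 1 3.967 0.794

(exact arithmetic carried between steps; '≈' marks a value shown rounded to 6 d.p. or computed from one; I and e_prev carry over from the previous line; the table rounds u and y to 3 d.p., halves away from zero)
n=0: y=0, sp=1, e=sp−y=1; I=1, D=e−e_prev=1; u=1/4·1+1·1+0·1=1.25; next y=-1/5·0+1/4·1.25=0.3125
n=1: y=0.3125, sp=1, e=sp−y=0.6875; I=1.6875, D=e−e_prev=-0.3125; u=1/4·0.6875+1·1.6875+0·(-0.3125)=1.859375; next y=-1/5·0.3125+1/4·1.859375≈0.402344
n=2: y≈0.402344, sp=1, e=sp−y≈0.597656; I≈2.285156, D=e−e_prev≈-0.089844; u=1/4·0.597656+1·2.285156+0·(-0.089844)≈2.434570; next y=-1/5·0.402344+1/4·2.434570≈0.528174
n=3: y≈0.528174, sp=1, e=sp−y≈0.471826; I≈2.756982, D=e−e_prev≈-0.125830; u=1/4·0.471826+1·2.756982+0·(-0.125830)≈2.874939; next y=-1/5·0.528174+1/4·2.874939≈0.613100
n=4: y≈0.613100, sp=1, e=sp−y≈0.386900; I≈3.143882, D=e−e_prev≈-0.084926; u=1/4·0.386900+1·3.143882+0·(-0.084926)≈3.240607; next y=-1/5·0.613100+1/4·3.240607≈0.687532
n=5: y≈0.687532, sp=1, e=sp−y≈0.312468; I≈3.456351, D=e−e_prev≈-0.074432; u=1/4·0.312468+1·3.456351+0·(-0.074432)≈3.534468; next y=-1/5·0.687532+1/4·3.534468≈0.746111
n=6: y≈0.746111, sp=1, e=sp−y≈0.253889; I≈3.710240, D=e−e_prev≈-0.058579; u=1/4·0.253889+1·3.710240+0·(-0.058579)≈3.773712; next y=-1/5·0.746111+1/4·3.773712≈0.794206
n=7: y≈0.794206, sp=1, e=sp−y≈0.205794; I≈3.916034, D=e−e_prev≈-0.048095; u=1/4·0.205794+1·3.916034+0·(-0.048095)≈3.967483; next y=-1/5·0.794206+1/4·3.967483≈0.833029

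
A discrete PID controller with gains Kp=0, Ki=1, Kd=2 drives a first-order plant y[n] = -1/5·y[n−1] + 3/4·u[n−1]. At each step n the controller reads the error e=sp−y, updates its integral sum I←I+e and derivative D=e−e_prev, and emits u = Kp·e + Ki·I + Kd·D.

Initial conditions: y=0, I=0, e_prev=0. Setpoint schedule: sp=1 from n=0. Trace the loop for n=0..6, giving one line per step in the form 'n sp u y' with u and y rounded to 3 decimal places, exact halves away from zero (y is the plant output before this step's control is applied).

(exact arithmetic carried between steps; '≈' marks a value shown rounded to 6 d.p. or computed from one; I and e_prev carry over from the previous line; the table rounds u and y to 3 d.p., halves away from zero)
n=0: y=0, sp=1, e=sp−y=1; I=1, D=e−e_prev=1; u=0·1+1·1+2·1=3; next y=-1/5·0+3/4·3=2.25
n=1: y=2.25, sp=1, e=sp−y=-1.25; I=-0.25, D=e−e_prev=-2.25; u=0·(-1.25)+1·(-0.25)+2·(-2.25)=-4.75; next y=-1/5·2.25+3/4·(-4.75)=-4.0125
n=2: y=-4.0125, sp=1, e=sp−y=5.0125; I=4.7625, D=e−e_prev=6.2625; u=0·5.0125+1·4.7625+2·6.2625=17.2875; next y=-1/5·(-4.0125)+3/4·17.2875=13.768125
n=3: y=13.768125, sp=1, e=sp−y=-12.768125; I=-8.005625, D=e−e_prev=-17.780625; u=0·(-12.768125)+1·(-8.005625)+2·(-17.780625)=-43.566875; next y=-1/5·13.768125+3/4·(-43.566875)≈-35.428781
n=4: y≈-35.428781, sp=1, e=sp−y≈36.428781; I≈28.423156, D=e−e_prev≈49.196906; u=0·36.428781+1·28.423156+2·49.196906≈126.816969; next y=-1/5·(-35.428781)+3/4·126.816969≈102.198483
n=5: y≈102.198483, sp=1, e=sp−y≈-101.198483; I≈-72.775327, D=e−e_prev≈-137.627264; u=0·(-101.198483)+1·(-72.775327)+2·(-137.627264)≈-348.029855; next y=-1/5·102.198483+3/4·(-348.029855)≈-281.462088
n=6: y≈-281.462088, sp=1, e=sp−y≈282.462088; I≈209.686761, D=e−e_prev≈383.660570; u=0·282.462088+1·209.686761+2·383.660570≈977.007902; next y=-1/5·(-281.462088)+3/4·977.007902≈789.048344

0 1 3.000 0.000
1 1 -4.750 2.250
2 1 17.288 -4.013
3 1 -43.567 13.768
4 1 126.817 -35.429
5 1 -348.030 102.198
6 1 977.008 -281.462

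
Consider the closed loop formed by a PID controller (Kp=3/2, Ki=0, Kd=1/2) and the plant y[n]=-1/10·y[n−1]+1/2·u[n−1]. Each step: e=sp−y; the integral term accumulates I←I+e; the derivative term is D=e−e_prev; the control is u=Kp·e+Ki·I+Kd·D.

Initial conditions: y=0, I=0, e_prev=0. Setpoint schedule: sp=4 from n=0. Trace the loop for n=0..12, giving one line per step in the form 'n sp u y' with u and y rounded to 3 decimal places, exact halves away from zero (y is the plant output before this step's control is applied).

(exact arithmetic carried between steps; '≈' marks a value shown rounded to 6 d.p. or computed from one; I and e_prev carry over from the previous line; the table rounds u and y to 3 d.p., halves away from zero)
n=0: y=0, sp=4, e=sp−y=4; I=4, D=e−e_prev=4; u=3/2·4+0·4+1/2·4=8; next y=-1/10·0+1/2·8=4
n=1: y=4, sp=4, e=sp−y=0; I=4, D=e−e_prev=-4; u=3/2·0+0·4+1/2·(-4)=-2; next y=-1/10·4+1/2·(-2)=-1.4
n=2: y=-1.4, sp=4, e=sp−y=5.4; I=9.4, D=e−e_prev=5.4; u=3/2·5.4+0·9.4+1/2·5.4=10.8; next y=-1/10·(-1.4)+1/2·10.8=5.54
n=3: y=5.54, sp=4, e=sp−y=-1.54; I=7.86, D=e−e_prev=-6.94; u=3/2·(-1.54)+0·7.86+1/2·(-6.94)=-5.78; next y=-1/10·5.54+1/2·(-5.78)=-3.444
n=4: y=-3.444, sp=4, e=sp−y=7.444; I=15.304, D=e−e_prev=8.984; u=3/2·7.444+0·15.304+1/2·8.984=15.658; next y=-1/10·(-3.444)+1/2·15.658=8.1734
n=5: y=8.1734, sp=4, e=sp−y=-4.1734; I=11.1306, D=e−e_prev=-11.6174; u=3/2·(-4.1734)+0·11.1306+1/2·(-11.6174)=-12.0688; next y=-1/10·8.1734+1/2·(-12.0688)=-6.85174
n=6: y=-6.85174, sp=4, e=sp−y=10.85174; I=21.98234, D=e−e_prev=15.02514; u=3/2·10.85174+0·21.98234+1/2·15.02514=23.79018; next y=-1/10·(-6.85174)+1/2·23.79018=12.580264
n=7: y=12.580264, sp=4, e=sp−y=-8.580264; I=13.402076, D=e−e_prev=-19.432004; u=3/2·(-8.580264)+0·13.402076+1/2·(-19.432004)=-22.586398; next y=-1/10·12.580264+1/2·(-22.586398)≈-12.551225
n=8: y≈-12.551225, sp=4, e=sp−y≈16.551225; I≈29.953301, D=e−e_prev≈25.131489; u=3/2·16.551225+0·29.953301+1/2·25.131489≈37.392583; next y=-1/10·(-12.551225)+1/2·37.392583≈19.951414
n=9: y≈19.951414, sp=4, e=sp−y≈-15.951414; I≈14.001887, D=e−e_prev≈-32.502639; u=3/2·(-15.951414)+0·14.001887+1/2·(-32.502639)≈-40.178441; next y=-1/10·19.951414+1/2·(-40.178441)≈-22.084362
n=10: y≈-22.084362, sp=4, e=sp−y≈26.084362; I≈40.086249, D=e−e_prev≈42.035776; u=3/2·26.084362+0·40.086249+1/2·42.035776≈60.144430; next y=-1/10·(-22.084362)+1/2·60.144430≈32.280651
n=11: y≈32.280651, sp=4, e=sp−y≈-28.280651; I≈11.805598, D=e−e_prev≈-54.365013; u=3/2·(-28.280651)+0·11.805598+1/2·(-54.365013)≈-69.603484; next y=-1/10·32.280651+1/2·(-69.603484)≈-38.029807
n=12: y≈-38.029807, sp=4, e=sp−y≈42.029807; I≈53.835405, D=e−e_prev≈70.310458; u=3/2·42.029807+0·53.835405+1/2·70.310458≈98.199939; next y=-1/10·(-38.029807)+1/2·98.199939≈52.902950

0 4 8.000 0.000
1 4 -2.000 4.000
2 4 10.800 -1.400
3 4 -5.780 5.540
4 4 15.658 -3.444
5 4 -12.069 8.173
6 4 23.790 -6.852
7 4 -22.586 12.580
8 4 37.393 -12.551
9 4 -40.178 19.951
10 4 60.144 -22.084
11 4 -69.603 32.281
12 4 98.200 -38.030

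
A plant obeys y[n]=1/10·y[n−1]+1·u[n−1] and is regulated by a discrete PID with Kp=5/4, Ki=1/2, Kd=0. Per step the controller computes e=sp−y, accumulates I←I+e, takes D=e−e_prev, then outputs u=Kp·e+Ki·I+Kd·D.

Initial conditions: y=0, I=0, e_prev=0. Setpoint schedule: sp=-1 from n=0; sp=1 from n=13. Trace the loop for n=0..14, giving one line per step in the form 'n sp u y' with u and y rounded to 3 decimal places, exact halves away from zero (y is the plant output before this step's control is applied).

0 -1 -1.750 0.000
1 -1 0.813 -1.750
2 -1 -2.991 0.638
3 -1 2.428 -2.927
4 -1 -5.468 2.136
5 -1 5.896 -5.254
6 -1 -10.570 5.371
7 -1 13.202 -10.033
8 -1 -21.187 12.198
9 -1 28.504 -19.967
10 -1 -43.343 26.507
11 -1 60.502 -40.692
12 -1 -89.620 56.433
13 1 130.880 -83.977
14 1 -187.935 122.482

(exact arithmetic carried between steps; '≈' marks a value shown rounded to 6 d.p. or computed from one; I and e_prev carry over from the previous line; the table rounds u and y to 3 d.p., halves away from zero)
n=0: y=0, sp=-1, e=sp−y=-1; I=-1, D=e−e_prev=-1; u=5/4·(-1)+1/2·(-1)+0·(-1)=-1.75; next y=1/10·0+1·(-1.75)=-1.75
n=1: y=-1.75, sp=-1, e=sp−y=0.75; I=-0.25, D=e−e_prev=1.75; u=5/4·0.75+1/2·(-0.25)+0·1.75=0.8125; next y=1/10·(-1.75)+1·0.8125=0.6375
n=2: y=0.6375, sp=-1, e=sp−y=-1.6375; I=-1.8875, D=e−e_prev=-2.3875; u=5/4·(-1.6375)+1/2·(-1.8875)+0·(-2.3875)=-2.990625; next y=1/10·0.6375+1·(-2.990625)=-2.926875
n=3: y=-2.926875, sp=-1, e=sp−y=1.926875; I=0.039375, D=e−e_prev=3.564375; u=5/4·1.926875+1/2·0.039375+0·3.564375≈2.428281; next y=1/10·(-2.926875)+1·2.428281≈2.135594
n=4: y≈2.135594, sp=-1, e=sp−y≈-3.135594; I≈-3.096219, D=e−e_prev≈-5.062469; u=5/4·(-3.135594)+1/2·(-3.096219)+0·(-5.062469)≈-5.467602; next y=1/10·2.135594+1·(-5.467602)≈-5.254042
n=5: y≈-5.254042, sp=-1, e=sp−y≈4.254042; I≈1.157823, D=e−e_prev≈7.389636; u=5/4·4.254042+1/2·1.157823+0·7.389636≈5.896464; next y=1/10·(-5.254042)+1·5.896464≈5.371060
n=6: y≈5.371060, sp=-1, e=sp−y≈-6.371060; I≈-5.213237, D=e−e_prev≈-10.625102; u=5/4·(-6.371060)+1/2·(-5.213237)+0·(-10.625102)≈-10.570444; next y=1/10·5.371060+1·(-10.570444)≈-10.033338
n=7: y≈-10.033338, sp=-1, e=sp−y≈9.033338; I≈3.820101, D=e−e_prev≈15.404398; u=5/4·9.033338+1/2·3.820101+0·15.404398≈13.201723; next y=1/10·(-10.033338)+1·13.201723≈12.198389
n=8: y≈12.198389, sp=-1, e=sp−y≈-13.198389; I≈-9.378288, D=e−e_prev≈-22.231726; u=5/4·(-13.198389)+1/2·(-9.378288)+0·(-22.231726)≈-21.187130; next y=1/10·12.198389+1·(-21.187130)≈-19.967291
n=9: y≈-19.967291, sp=-1, e=sp−y≈18.967291; I≈9.589003, D=e−e_prev≈32.165680; u=5/4·18.967291+1/2·9.589003+0·32.165680≈28.503615; next y=1/10·(-19.967291)+1·28.503615≈26.506886
n=10: y≈26.506886, sp=-1, e=sp−y≈-27.506886; I≈-17.917883, D=e−e_prev≈-46.474177; u=5/4·(-27.506886)+1/2·(-17.917883)+0·(-46.474177)≈-43.342549; next y=1/10·26.506886+1·(-43.342549)≈-40.691861
n=11: y≈-40.691861, sp=-1, e=sp−y≈39.691861; I≈21.773978, D=e−e_prev≈67.198747; u=5/4·39.691861+1/2·21.773978+0·67.198747≈60.501815; next y=1/10·(-40.691861)+1·60.501815≈56.432629
n=12: y≈56.432629, sp=-1, e=sp−y≈-57.432629; I≈-35.658651, D=e−e_prev≈-97.124489; u=5/4·(-57.432629)+1/2·(-35.658651)+0·(-97.124489)≈-89.620111; next y=1/10·56.432629+1·(-89.620111)≈-83.976848
n=13: y≈-83.976848, sp=1, e=sp−y≈84.976848; I≈49.318197, D=e−e_prev≈142.409477; u=5/4·84.976848+1/2·49.318197+0·142.409477≈130.880159; next y=1/10·(-83.976848)+1·130.880159≈122.482474
n=14: y≈122.482474, sp=1, e=sp−y≈-121.482474; I≈-72.164277, D=e−e_prev≈-206.459323; u=5/4·(-121.482474)+1/2·(-72.164277)+0·(-206.459323)≈-187.935231; next y=1/10·122.482474+1·(-187.935231)≈-175.686984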